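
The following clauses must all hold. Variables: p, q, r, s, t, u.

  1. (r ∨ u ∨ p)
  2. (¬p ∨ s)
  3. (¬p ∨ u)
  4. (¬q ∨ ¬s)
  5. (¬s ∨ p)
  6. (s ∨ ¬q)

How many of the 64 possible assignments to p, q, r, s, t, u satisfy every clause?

10

Split on p, then s.
  p=1, s=1: remaining (q,r,t,u) ∈ {(0,0,0,1); (0,0,1,1); (0,1,0,1); (0,1,1,1)} — 4.
  p=1, s=0: a clause becomes empty — 0.
  p=0, s=1: a clause becomes empty — 0.
  p=0, s=0: t free; 3 ways for (q,r,u) × 2^1 = 6.
Total: 4 + 0 + 0 + 6 = 10.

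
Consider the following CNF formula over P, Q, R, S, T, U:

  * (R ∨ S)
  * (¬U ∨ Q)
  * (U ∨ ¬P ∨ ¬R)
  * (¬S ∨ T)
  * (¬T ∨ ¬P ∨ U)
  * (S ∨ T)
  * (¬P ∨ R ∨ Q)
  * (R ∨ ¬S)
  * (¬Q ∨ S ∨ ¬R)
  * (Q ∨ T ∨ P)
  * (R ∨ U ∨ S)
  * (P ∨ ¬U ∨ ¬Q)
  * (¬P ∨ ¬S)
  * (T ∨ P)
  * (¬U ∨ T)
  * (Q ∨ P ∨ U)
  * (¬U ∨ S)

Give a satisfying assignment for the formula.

P = False, Q = True, R = True, S = True, T = True, U = False

Set P = False and propagate.
  then T is forced to True.
For the remaining variables, Q = True, R = True, S = True, U = False works.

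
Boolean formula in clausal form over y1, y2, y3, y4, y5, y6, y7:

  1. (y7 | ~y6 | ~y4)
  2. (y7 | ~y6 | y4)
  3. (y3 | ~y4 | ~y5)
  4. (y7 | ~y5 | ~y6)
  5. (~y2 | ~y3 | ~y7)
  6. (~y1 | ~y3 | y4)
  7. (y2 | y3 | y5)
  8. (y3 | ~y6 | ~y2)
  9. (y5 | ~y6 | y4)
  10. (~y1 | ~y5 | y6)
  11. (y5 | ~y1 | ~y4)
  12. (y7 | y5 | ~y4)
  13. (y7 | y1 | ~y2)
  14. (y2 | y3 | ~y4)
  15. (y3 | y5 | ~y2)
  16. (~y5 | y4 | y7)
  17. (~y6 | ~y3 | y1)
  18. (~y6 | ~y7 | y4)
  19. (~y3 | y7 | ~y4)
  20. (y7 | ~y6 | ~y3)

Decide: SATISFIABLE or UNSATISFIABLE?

Try y1 = False.
The remaining clauses are satisfied by y2 = False, y3 = True, y4 = False, y5 = True, y6 = False, y7 = True.
So y1 = False, y2 = False, y3 = True, y4 = False, y5 = True, y6 = False, y7 = True is a satisfying assignment.

SATISFIABLE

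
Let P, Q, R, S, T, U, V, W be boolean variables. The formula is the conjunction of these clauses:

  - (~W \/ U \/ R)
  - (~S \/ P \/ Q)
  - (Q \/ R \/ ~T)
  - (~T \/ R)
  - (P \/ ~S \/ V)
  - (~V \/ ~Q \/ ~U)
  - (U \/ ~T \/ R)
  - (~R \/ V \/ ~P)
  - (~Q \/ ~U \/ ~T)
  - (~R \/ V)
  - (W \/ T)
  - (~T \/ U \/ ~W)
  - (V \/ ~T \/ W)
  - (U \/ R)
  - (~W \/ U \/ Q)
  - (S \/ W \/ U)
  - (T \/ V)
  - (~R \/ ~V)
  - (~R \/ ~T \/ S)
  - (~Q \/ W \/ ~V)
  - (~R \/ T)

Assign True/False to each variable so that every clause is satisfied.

P=True  Q=False  R=False  S=False  T=False  U=True  V=True  W=True

Set P = True and propagate.
Try Q = False.
Set R = False and propagate.
  then T is forced to False.
  then W is forced to True.
  then U is forced to True.
  then V is forced to True.
S is now unconstrained; take S = False.
Check each clause:
  1. (~W \/ U \/ R) — U is true.
  2. (~S \/ P \/ Q) — P is true.
  3. (~T \/ Q \/ R) — ~T is true.
  4. (R \/ ~T) — ~T is true.
  5. (P \/ V \/ ~S) — P is true.
  6. (~V \/ ~Q \/ ~U) — ~Q is true.
  7. (~T \/ R \/ U) — ~T is true.
  8. (~R \/ V \/ ~P) — ~R is true.
  9. (~T \/ ~Q \/ ~U) — ~T is true.
  10. (V \/ ~R) — ~R is true.
  11. (T \/ W) — W is true.
  12. (~T \/ ~W \/ U) — ~T is true.
  13. (~T \/ V \/ W) — W is true.
  14. (R \/ U) — U is true.
  15. (U \/ ~W \/ Q) — U is true.
  16. (U \/ S \/ W) — W is true.
  17. (T \/ V) — V is true.
  18. (~V \/ ~R) — ~R is true.
  19. (~T \/ ~R \/ S) — ~T is true.
  20. (~V \/ W \/ ~Q) — W is true.
  21. (T \/ ~R) — ~R is true.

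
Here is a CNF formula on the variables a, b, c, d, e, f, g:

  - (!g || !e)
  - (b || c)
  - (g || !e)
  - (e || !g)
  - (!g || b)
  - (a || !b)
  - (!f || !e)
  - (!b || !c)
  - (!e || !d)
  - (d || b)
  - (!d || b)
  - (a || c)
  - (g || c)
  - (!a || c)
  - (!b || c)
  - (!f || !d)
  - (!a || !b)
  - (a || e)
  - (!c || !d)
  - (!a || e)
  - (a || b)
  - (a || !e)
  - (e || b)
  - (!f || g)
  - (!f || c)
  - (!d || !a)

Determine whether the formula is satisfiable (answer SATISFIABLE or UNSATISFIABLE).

b = True:
  propagation gives a=True; an empty clause results — contradiction.
b = False:
  propagation gives c=True, g=False, e=False; an empty clause results — contradiction.
Every branch closes, so no satisfying assignment exists.

UNSATISFIABLE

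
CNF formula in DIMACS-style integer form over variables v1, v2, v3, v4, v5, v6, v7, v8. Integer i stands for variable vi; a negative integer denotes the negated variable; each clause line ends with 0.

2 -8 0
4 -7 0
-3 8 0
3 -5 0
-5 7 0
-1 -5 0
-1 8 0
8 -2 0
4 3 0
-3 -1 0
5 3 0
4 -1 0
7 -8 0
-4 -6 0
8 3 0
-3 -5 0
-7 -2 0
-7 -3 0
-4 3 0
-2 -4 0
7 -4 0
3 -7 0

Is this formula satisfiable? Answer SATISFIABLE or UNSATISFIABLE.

UNSATISFIABLE

v3 = True:
  propagation gives v8=True, v2=True, v1=False, v7=True; an empty clause results — contradiction.
v3 = False:
  propagation gives v5=False; an empty clause results — contradiction.
Every branch closes, so no satisfying assignment exists.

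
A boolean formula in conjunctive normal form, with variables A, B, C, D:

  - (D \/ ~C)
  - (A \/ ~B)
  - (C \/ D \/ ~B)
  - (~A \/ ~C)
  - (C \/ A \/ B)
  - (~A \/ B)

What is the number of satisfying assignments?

2

The models are:
  A=0 B=0 C=1 D=1
  A=1 B=1 C=0 D=1
Count: 2.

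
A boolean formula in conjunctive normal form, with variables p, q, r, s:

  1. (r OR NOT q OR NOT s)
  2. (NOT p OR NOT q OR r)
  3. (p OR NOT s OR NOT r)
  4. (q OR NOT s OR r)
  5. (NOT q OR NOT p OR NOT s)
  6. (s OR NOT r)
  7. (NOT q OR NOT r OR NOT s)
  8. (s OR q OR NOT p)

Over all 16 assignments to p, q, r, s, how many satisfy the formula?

The models are:
  p=F q=F r=F s=F
  p=F q=T r=F s=F
  p=T q=F r=T s=T
Count: 3.

3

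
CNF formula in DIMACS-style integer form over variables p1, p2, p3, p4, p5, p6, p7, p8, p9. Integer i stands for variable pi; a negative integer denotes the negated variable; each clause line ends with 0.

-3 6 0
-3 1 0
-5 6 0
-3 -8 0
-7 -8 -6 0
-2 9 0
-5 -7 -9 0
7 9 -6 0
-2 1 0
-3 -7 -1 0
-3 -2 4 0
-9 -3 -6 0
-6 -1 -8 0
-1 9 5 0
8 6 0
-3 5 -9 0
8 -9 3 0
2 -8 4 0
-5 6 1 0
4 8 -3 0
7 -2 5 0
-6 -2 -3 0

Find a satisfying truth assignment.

p1=False, p2=False, p3=False, p4=False, p5=True, p6=True, p7=True, p8=False, p9=False

Set p1 = False and propagate.
  then p3 is forced to False.
  then p2 is forced to False.
Set p4 = False and propagate.
  then p8 is forced to False.
  then p6 is forced to True.
  then p9 is forced to False.
  then p7 is forced to True.
p5 is now unconstrained; take p5 = True.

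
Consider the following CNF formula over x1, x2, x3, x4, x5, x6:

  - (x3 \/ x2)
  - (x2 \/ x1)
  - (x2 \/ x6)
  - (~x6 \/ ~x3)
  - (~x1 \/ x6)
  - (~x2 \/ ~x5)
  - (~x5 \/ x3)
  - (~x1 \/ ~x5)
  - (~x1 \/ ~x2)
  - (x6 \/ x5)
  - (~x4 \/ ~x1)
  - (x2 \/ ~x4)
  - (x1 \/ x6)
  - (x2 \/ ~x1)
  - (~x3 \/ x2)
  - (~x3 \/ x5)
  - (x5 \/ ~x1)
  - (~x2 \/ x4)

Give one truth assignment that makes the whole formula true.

x1=False, x2=True, x3=False, x4=True, x5=False, x6=True

Branch on x1: take x1 = False.
  then x2 is forced to True.
  then x5 is forced to False.
  then x6 is forced to True.
  then x3 is forced to False.
  then x4 is forced to True.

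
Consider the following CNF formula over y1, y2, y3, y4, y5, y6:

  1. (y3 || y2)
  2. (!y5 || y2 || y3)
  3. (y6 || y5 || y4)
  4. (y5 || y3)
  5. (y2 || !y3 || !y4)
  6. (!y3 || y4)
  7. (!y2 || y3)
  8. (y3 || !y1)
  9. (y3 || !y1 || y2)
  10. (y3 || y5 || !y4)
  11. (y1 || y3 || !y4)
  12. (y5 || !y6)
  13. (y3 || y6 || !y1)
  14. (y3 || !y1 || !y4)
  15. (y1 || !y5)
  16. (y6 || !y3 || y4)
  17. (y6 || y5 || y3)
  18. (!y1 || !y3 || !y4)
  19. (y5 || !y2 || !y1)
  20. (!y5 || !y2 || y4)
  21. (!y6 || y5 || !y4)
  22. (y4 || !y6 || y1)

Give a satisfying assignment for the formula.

Branch on y1: take y1 = False.
  then y5 is forced to False.
  then y3 is forced to True.
  then y4 is forced to True.
  then y2 is forced to True.
  then y6 is forced to False.

y1 = F, y2 = T, y3 = T, y4 = T, y5 = F, y6 = F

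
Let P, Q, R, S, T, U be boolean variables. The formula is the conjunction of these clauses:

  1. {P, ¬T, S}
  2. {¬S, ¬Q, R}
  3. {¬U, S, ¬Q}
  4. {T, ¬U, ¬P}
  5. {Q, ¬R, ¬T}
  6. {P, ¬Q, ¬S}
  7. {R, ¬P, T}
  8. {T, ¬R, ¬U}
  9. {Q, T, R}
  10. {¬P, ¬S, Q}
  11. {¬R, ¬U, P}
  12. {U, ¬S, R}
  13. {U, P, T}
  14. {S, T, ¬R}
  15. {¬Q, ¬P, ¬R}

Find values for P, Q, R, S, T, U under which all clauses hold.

P=True, Q=False, R=False, S=False, T=True, U=False

Check each clause:
  1. {S, ¬T, P} — P is true.
  2. {¬S, ¬Q, R} — ¬S is true.
  3. {¬Q, ¬U, S} — ¬U is true.
  4. {T, ¬P, ¬U} — ¬U is true.
  5. {¬T, Q, ¬R} — ¬R is true.
  6. {¬Q, ¬S, P} — P is true.
  7. {T, R, ¬P} — T is true.
  8. {T, ¬R, ¬U} — T is true.
  9. {T, Q, R} — T is true.
  10. {¬P, ¬S, Q} — ¬S is true.
  11. {¬R, ¬U, P} — P is true.
  12. {U, ¬S, R} — ¬S is true.
  13. {T, P, U} — P is true.
  14. {S, ¬R, T} — T is true.
  15. {¬Q, ¬P, ¬R} — ¬R is true.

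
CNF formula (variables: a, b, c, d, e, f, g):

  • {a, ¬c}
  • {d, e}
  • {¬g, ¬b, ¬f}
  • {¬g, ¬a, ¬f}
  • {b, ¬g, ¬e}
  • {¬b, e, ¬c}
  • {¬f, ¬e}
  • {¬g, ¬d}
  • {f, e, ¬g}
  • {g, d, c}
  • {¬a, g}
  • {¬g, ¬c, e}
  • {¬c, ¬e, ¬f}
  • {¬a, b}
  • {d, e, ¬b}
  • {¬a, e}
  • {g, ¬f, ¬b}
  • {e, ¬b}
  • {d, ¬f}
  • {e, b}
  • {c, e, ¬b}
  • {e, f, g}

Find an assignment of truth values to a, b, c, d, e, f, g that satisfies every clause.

a = T, b = T, c = T, d = F, e = T, f = F, g = T

Branch on a: take a = True.
  then g is forced to True.
  then f is forced to False.
  then d is forced to False.
  then e is forced to True.
  then b is forced to True.
c is now unconstrained; take c = True.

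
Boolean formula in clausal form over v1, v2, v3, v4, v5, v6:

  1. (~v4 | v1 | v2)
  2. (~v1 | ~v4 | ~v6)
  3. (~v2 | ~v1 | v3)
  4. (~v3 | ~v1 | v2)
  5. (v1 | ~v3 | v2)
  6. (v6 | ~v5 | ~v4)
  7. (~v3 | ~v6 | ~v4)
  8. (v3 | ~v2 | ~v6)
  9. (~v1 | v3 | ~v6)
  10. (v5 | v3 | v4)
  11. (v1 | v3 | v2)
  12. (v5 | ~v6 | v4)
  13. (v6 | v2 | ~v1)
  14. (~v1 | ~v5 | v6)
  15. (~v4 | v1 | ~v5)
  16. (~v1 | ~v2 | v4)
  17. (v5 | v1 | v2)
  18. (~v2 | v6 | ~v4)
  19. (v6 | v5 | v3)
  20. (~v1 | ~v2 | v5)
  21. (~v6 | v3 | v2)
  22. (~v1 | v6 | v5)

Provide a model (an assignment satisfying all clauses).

v1 = F, v2 = T, v3 = F, v4 = F, v5 = T, v6 = F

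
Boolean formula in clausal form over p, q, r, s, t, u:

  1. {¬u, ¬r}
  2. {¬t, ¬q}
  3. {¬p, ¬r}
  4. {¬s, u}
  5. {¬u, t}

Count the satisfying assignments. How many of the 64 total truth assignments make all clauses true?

13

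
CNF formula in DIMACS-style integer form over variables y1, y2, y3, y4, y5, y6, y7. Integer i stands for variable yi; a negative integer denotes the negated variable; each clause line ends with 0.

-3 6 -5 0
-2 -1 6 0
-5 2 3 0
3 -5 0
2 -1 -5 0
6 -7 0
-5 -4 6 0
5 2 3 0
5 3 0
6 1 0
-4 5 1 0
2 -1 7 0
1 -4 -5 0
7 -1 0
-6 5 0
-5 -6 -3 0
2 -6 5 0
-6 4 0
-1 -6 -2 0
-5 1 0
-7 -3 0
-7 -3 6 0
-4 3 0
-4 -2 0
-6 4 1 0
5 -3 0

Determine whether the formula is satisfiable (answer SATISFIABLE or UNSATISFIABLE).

y5 = True:
  propagation gives y3=True, y6=True; an empty clause results — contradiction.
y5 = False:
  propagation gives y3=True; an empty clause results — contradiction.
Every branch closes, so no satisfying assignment exists.

UNSATISFIABLE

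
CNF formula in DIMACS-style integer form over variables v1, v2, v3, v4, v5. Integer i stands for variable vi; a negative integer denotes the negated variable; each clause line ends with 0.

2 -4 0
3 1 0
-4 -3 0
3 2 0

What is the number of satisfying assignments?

Case analysis on v3 and v2:
  v3=T, v2=T: remaining (v1,v4,v5) ∈ {(F,F,F); (F,F,T); (T,F,F); (T,F,T)} — 4.
  v3=T, v2=F: remaining (v1,v4,v5) ∈ {(F,F,F); (F,F,T); (T,F,F); (T,F,T)} — 4.
  v3=F, v2=T: remaining (v1,v4,v5) ∈ {(T,F,F); (T,F,T); (T,T,F); (T,T,T)} — 4.
  v3=F, v2=F: a clause becomes empty — 0.
Total: 4 + 4 + 4 + 0 = 12.

12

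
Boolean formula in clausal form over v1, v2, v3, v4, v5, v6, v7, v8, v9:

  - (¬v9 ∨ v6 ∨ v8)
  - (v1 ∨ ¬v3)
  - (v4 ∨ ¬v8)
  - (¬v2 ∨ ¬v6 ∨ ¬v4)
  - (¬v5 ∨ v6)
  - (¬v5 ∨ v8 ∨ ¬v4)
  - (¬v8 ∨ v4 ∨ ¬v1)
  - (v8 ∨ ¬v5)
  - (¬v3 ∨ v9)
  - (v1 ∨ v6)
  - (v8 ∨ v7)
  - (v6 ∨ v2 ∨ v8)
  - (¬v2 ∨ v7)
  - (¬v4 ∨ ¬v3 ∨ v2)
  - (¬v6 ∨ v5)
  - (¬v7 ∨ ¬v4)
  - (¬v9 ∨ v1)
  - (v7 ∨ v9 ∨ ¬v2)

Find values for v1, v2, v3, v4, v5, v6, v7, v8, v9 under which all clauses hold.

v1=True, v2=False, v3=False, v4=True, v5=False, v6=False, v7=False, v8=True, v9=False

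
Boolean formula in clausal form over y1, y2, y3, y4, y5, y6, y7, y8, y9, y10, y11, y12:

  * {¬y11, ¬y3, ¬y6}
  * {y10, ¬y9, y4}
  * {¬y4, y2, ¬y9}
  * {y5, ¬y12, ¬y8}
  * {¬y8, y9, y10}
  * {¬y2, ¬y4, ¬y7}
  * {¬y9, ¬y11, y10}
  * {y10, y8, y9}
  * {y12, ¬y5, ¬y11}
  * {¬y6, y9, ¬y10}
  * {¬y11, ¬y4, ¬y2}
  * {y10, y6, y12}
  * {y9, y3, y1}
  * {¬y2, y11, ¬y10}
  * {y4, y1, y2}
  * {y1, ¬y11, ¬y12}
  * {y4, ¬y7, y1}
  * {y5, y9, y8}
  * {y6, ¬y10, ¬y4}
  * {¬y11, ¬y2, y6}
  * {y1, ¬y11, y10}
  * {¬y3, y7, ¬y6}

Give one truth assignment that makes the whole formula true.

y1=True, y2=False, y3=True, y4=False, y5=True, y6=False, y7=False, y8=True, y9=True, y10=True, y11=False, y12=False

Check each clause:
  1. {¬y3, ¬y11, ¬y6} — ¬y11 is true.
  2. {¬y9, y10, y4} — y10 is true.
  3. {¬y9, y2, ¬y4} — ¬y4 is true.
  4. {¬y12, ¬y8, y5} — ¬y12 is true.
  5. {y9, ¬y8, y10} — y9 is true.
  6. {¬y4, ¬y2, ¬y7} — ¬y7 is true.
  7. {¬y11, y10, ¬y9} — y10 is true.
  8. {y8, y9, y10} — y8 is true.
  9. {y12, ¬y11, ¬y5} — ¬y11 is true.
  10. {¬y6, ¬y10, y9} — y9 is true.
  11. {¬y4, ¬y11, ¬y2} — ¬y4 is true.
  12. {y6, y12, y10} — y10 is true.
  13. {y9, y3, y1} — y9 is true.
  14. {¬y10, y11, ¬y2} — ¬y2 is true.
  15. {y1, y2, y4} — y1 is true.
  16. {¬y12, y1, ¬y11} — y1 is true.
  17. {¬y7, y4, y1} — ¬y7 is true.
  18. {y8, y9, y5} — y8 is true.
  19. {y6, ¬y10, ¬y4} — ¬y4 is true.
  20. {y6, ¬y2, ¬y11} — ¬y11 is true.
  21. {y1, ¬y11, y10} — y1 is true.
  22. {y7, ¬y6, ¬y3} — ¬y6 is true.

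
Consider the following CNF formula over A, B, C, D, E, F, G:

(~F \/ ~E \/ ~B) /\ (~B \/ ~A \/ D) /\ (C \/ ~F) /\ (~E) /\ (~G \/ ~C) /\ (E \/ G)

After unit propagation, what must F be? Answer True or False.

False

Unit clause (~E) sets E = False.
(E \/ G): since E = False, the clause reduces to (G). G = True.
(~G \/ ~C): since G = True, the clause reduces to (~C). C = False.
(C \/ ~F): since C = False, the clause reduces to (~F). F = False.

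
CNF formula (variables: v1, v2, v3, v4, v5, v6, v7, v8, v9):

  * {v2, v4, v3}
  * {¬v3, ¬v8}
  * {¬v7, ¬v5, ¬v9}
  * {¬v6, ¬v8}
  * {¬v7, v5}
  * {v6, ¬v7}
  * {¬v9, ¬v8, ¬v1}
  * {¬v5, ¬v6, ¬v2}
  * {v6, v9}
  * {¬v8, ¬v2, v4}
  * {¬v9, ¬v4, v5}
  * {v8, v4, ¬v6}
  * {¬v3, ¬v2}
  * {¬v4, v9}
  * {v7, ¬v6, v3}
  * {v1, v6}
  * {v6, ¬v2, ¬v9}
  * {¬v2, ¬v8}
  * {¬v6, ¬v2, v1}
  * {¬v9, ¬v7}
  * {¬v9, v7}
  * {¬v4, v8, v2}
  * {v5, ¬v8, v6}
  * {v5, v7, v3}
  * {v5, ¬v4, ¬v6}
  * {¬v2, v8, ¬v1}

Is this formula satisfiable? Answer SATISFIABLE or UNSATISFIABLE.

UNSATISFIABLE

v6 = True:
  propagation gives v8=False, v4=True, v9=True, v5=True; an empty clause results — contradiction.
v6 = False:
  propagation gives v7=False, v9=True; an empty clause results — contradiction.
Every branch closes, so no satisfying assignment exists.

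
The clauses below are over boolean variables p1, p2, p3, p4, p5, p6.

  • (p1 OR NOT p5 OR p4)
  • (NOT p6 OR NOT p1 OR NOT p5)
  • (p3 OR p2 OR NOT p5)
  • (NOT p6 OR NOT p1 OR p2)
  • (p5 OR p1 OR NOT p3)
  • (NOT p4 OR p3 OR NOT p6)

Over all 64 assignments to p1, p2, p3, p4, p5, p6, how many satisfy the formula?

28

Split on p1, then p5.
  p1=1, p5=1: p4 free; 3 ways for (p2,p3,p6) × 2^1 = 6.
  p1=1, p5=0: 11 of the 16 assignments to (p2,p3,p4,p6) work.
  p1=0, p5=1: 5 of the 16 assignments to (p2,p3,p4,p6) work.
  p1=0, p5=0: p2 free; 3 ways for (p3,p4,p6) × 2^1 = 6.
Total: 6 + 11 + 5 + 6 = 28.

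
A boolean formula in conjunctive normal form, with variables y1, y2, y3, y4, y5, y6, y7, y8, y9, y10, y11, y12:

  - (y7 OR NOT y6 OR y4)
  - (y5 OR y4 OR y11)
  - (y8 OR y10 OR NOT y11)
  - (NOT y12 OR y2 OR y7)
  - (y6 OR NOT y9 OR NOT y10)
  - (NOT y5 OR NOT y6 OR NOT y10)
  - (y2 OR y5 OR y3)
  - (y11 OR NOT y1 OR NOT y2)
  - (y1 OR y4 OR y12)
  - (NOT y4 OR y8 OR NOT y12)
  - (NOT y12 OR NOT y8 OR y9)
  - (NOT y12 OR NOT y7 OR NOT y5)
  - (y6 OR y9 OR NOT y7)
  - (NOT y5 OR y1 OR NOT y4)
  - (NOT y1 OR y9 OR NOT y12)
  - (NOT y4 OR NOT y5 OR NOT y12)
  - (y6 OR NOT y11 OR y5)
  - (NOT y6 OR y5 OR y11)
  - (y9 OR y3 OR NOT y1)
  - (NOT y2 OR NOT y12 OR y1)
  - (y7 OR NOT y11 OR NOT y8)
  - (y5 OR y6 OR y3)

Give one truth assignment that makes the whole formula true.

y3 occurs only positively in the remaining clauses — set y3 = True.
Set y1 = True and propagate.
Try y2 = False.
For the remaining variables, y4 = True, y5 = True, y6 = True, y7 = False, y8 = False, y9 = False, y10 = False, y11 = False, y12 = False works.

y1=T, y2=F, y3=T, y4=T, y5=T, y6=T, y7=F, y8=F, y9=F, y10=F, y11=F, y12=F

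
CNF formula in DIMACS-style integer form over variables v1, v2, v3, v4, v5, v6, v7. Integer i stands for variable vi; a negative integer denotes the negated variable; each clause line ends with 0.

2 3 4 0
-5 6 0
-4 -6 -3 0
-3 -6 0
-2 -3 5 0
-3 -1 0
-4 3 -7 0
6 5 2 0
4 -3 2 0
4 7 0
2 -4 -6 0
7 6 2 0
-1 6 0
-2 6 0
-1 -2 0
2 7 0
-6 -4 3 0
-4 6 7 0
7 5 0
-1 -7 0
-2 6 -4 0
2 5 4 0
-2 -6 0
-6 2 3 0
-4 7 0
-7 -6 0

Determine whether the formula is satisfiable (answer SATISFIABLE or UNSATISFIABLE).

v6 = True:
  propagation gives v3=False, v4=False, v2=True; an empty clause results — contradiction.
v6 = False:
  propagation gives v5=False, v2=True; an empty clause results — contradiction.
Every branch closes, so no satisfying assignment exists.

UNSATISFIABLE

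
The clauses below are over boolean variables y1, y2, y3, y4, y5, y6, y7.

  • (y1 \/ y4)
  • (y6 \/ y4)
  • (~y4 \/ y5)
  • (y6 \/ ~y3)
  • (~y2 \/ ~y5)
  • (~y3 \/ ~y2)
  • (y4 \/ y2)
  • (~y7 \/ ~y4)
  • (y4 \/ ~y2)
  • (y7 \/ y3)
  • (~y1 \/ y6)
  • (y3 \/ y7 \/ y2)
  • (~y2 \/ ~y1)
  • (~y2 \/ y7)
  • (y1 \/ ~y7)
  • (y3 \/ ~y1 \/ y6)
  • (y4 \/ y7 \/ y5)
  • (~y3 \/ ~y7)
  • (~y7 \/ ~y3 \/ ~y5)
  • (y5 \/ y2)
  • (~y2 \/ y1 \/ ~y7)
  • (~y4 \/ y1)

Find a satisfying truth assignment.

y1=True, y2=False, y3=True, y4=True, y5=True, y6=True, y7=False

Check each clause:
  1. (y1 \/ y4) — y1 is true.
  2. (y6 \/ y4) — y4 is true.
  3. (y5 \/ ~y4) — y5 is true.
  4. (~y3 \/ y6) — y6 is true.
  5. (~y2 \/ ~y5) — ~y2 is true.
  6. (~y2 \/ ~y3) — ~y2 is true.
  7. (y2 \/ y4) — y4 is true.
  8. (~y4 \/ ~y7) — ~y7 is true.
  9. (y4 \/ ~y2) — y4 is true.
  10. (y3 \/ y7) — y3 is true.
  11. (y6 \/ ~y1) — y6 is true.
  12. (y7 \/ y2 \/ y3) — y3 is true.
  13. (~y1 \/ ~y2) — ~y2 is true.
  14. (y7 \/ ~y2) — ~y2 is true.
  15. (y1 \/ ~y7) — ~y7 is true.
  16. (~y1 \/ y6 \/ y3) — y3 is true.
  17. (y5 \/ y7 \/ y4) — y4 is true.
  18. (~y3 \/ ~y7) — ~y7 is true.
  19. (~y5 \/ ~y3 \/ ~y7) — ~y7 is true.
  20. (y5 \/ y2) — y5 is true.
  21. (y1 \/ ~y7 \/ ~y2) — y1 is true.
  22. (y1 \/ ~y4) — y1 is true.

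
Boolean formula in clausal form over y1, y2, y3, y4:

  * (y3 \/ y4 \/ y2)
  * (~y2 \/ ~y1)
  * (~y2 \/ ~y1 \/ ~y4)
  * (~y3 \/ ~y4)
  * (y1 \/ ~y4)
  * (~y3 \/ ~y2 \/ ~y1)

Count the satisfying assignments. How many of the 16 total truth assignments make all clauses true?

Satisfying assignments:
  y1=0 y2=0 y3=1 y4=0
  y1=0 y2=1 y3=0 y4=0
  y1=0 y2=1 y3=1 y4=0
  y1=1 y2=0 y3=0 y4=1
  y1=1 y2=0 y3=1 y4=0
That's 5 in total.

5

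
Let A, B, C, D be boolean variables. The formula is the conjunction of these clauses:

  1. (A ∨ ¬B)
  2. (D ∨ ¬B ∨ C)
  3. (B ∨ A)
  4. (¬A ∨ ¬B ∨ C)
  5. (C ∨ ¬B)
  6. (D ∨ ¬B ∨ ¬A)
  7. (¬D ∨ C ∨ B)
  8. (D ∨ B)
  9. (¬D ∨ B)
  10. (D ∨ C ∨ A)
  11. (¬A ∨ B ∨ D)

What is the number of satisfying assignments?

1

Satisfying assignments:
  A=T B=T C=T D=T
Count: 1.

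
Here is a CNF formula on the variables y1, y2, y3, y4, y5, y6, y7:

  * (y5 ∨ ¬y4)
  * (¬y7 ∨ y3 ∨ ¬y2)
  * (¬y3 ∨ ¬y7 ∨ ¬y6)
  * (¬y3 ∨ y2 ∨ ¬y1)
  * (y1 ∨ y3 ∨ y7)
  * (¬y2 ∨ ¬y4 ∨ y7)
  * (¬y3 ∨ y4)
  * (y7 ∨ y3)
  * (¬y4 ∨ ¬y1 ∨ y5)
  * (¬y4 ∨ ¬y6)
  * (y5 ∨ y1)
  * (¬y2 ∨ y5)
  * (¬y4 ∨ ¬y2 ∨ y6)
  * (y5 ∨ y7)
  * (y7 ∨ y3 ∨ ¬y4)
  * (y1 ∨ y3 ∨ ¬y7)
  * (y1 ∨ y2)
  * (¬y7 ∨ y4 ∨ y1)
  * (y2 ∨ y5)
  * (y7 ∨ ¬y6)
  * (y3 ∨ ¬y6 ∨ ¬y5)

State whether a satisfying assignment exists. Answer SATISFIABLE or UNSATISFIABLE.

SATISFIABLE

Branch on y1: take y1 = True.
Try y2 = False.
  then y3 is forced to False.
  then y7 is forced to True.
  then y5 is forced to True.
  then y6 is forced to False.
y4 is now unconstrained; take y4 = False.
So y1=T  y2=F  y3=F  y4=F  y5=T  y6=F  y7=T is a satisfying assignment.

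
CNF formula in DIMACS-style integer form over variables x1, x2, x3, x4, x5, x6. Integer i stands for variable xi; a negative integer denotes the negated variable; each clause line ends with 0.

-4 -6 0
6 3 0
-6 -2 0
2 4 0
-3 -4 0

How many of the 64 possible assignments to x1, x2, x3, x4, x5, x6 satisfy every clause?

Satisfying assignments:
  x1=F x2=T x3=T x4=F x5=F x6=F
  x1=F x2=T x3=T x4=F x5=T x6=F
  x1=T x2=T x3=T x4=F x5=F x6=F
  x1=T x2=T x3=T x4=F x5=T x6=F
That's 4 in total.

4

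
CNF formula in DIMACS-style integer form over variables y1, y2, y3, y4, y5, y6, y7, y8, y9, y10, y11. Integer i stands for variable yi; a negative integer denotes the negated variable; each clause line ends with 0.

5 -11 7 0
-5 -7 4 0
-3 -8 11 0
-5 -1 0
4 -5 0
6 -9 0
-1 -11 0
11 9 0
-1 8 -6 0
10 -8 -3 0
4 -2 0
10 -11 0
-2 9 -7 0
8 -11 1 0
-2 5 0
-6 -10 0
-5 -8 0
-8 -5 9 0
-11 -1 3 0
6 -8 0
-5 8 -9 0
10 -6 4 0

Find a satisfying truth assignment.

y2 occurs only negated in the remaining clauses — set y2 = False.
Pure literal: y4 appears only positively; assign y4 = True.
Branch on y1: take y1 = False.
Set y3 = False and propagate.
Try y5 = False.
The remaining clauses are satisfied by y6 = True, y7 = False, y8 = True, y9 = True, y10 = False, y11 = False.
Every clause has at least one true literal under this assignment.

y1=0, y2=0, y3=0, y4=1, y5=0, y6=1, y7=0, y8=1, y9=1, y10=0, y11=0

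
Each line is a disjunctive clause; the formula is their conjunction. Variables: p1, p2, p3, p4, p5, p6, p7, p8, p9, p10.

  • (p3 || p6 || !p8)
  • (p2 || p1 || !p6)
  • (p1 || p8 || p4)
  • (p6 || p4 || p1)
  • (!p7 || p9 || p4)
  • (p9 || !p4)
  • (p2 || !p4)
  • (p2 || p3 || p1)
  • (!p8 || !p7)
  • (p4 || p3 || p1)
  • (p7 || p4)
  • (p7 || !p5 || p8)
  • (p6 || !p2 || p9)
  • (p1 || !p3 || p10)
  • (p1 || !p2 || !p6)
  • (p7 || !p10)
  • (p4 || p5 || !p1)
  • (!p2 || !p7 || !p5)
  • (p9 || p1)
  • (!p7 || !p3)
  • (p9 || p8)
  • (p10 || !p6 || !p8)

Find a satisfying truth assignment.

p1 = False, p2 = True, p3 = False, p4 = True, p5 = False, p6 = False, p7 = True, p8 = False, p9 = True, p10 = True

p9 occurs only positively in the remaining clauses — set p9 = True.
Set p1 = False and propagate.
Branch on p2: take p2 = True.
  then p6 is forced to False.
  then p4 is forced to True.
For the remaining variables, p3 = False, p5 = False, p7 = True, p8 = False, p10 = True works.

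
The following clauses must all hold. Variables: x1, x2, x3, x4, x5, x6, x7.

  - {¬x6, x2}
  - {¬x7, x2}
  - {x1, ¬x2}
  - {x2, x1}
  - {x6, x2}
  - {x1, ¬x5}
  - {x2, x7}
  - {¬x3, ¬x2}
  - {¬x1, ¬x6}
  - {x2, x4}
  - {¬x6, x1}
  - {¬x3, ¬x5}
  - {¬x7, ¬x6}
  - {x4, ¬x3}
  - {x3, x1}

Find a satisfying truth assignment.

x1 = T, x2 = T, x3 = F, x4 = F, x5 = T, x6 = F, x7 = F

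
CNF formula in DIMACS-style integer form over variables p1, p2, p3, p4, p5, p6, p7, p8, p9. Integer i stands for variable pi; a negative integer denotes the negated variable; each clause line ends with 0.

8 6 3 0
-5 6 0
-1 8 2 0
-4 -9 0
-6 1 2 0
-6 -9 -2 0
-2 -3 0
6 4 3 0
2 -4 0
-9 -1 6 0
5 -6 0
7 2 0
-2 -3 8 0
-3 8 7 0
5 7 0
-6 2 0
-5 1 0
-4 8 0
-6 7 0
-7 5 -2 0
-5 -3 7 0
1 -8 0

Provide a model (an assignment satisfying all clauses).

p1=T, p2=T, p3=F, p4=F, p5=T, p6=T, p7=T, p8=T, p9=F

p9 occurs only negated in the remaining clauses — set p9 = False.
Try p1 = True.
Try p2 = True.
  then p3 is forced to False.
For the remaining variables, p4 = False, p5 = True, p6 = True, p7 = True, p8 = True works.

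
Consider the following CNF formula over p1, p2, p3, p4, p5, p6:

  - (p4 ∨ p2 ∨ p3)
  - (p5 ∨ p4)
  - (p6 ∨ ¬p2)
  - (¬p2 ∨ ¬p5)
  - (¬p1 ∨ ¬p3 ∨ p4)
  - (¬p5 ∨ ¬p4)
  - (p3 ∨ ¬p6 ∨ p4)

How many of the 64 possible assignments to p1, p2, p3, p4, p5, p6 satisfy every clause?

14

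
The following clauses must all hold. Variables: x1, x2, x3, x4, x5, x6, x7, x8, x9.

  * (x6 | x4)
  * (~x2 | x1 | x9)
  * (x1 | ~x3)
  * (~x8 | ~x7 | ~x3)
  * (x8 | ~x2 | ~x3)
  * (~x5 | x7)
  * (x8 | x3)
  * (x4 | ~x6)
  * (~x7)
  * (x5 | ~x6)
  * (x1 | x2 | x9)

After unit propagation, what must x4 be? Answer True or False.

True

(~x7) stands alone — x7 = False.
From (x7 | ~x5) and x7 = False: x5 = False.
(x5 | ~x6): since x5 = False, the clause reduces to (~x6). x6 = False.
In (x6 | x4), x6 is now false; x4 must hold, so x4 = True.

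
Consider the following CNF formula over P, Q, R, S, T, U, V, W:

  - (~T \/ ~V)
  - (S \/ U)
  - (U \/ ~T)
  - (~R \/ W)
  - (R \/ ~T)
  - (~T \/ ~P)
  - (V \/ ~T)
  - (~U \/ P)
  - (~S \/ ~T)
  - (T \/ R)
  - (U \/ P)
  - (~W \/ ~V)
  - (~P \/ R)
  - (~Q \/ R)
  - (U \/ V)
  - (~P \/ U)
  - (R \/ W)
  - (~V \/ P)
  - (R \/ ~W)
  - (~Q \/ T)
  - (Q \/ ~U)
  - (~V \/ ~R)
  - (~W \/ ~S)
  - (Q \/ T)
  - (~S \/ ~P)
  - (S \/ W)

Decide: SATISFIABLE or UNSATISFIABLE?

UNSATISFIABLE

T = True:
  propagation gives V=False; an empty clause results — contradiction.
T = False:
  propagation gives R=True, W=True, V=False, U=True; an empty clause results — contradiction.
Every branch closes, so no satisfying assignment exists.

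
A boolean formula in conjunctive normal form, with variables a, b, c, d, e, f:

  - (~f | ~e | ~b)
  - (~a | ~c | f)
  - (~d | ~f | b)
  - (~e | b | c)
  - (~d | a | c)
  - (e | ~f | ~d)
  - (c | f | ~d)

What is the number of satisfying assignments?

24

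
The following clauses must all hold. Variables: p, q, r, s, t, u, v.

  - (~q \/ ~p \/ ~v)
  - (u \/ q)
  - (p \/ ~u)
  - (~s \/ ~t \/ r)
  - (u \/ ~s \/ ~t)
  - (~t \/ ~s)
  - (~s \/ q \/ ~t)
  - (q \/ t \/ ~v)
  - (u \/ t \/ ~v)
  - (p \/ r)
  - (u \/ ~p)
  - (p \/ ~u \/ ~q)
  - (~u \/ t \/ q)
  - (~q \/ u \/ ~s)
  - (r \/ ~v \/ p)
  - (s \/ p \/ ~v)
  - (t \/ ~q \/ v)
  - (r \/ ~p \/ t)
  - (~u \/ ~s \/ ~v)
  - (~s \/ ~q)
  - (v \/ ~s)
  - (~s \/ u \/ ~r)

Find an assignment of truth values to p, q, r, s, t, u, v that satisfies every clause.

p=F, q=T, r=T, s=F, t=T, u=F, v=F

Try p = False.
  then u is forced to False.
  then q is forced to True.
  then r is forced to True.
  then s is forced to False.
  then v is forced to False.
  then t is forced to True.
Check each clause:
  1. (~q \/ ~p \/ ~v) — ~v is true.
  2. (q \/ u) — q is true.
  3. (~u \/ p) — ~u is true.
  4. (r \/ ~t \/ ~s) — r is true.
  5. (~s \/ u \/ ~t) — ~s is true.
  6. (~s \/ ~t) — ~s is true.
  7. (q \/ ~s \/ ~t) — q is true.
  8. (t \/ q \/ ~v) — ~v is true.
  9. (u \/ t \/ ~v) — ~v is true.
  10. (r \/ p) — r is true.
  11. (u \/ ~p) — ~p is true.
  12. (~q \/ ~u \/ p) — ~u is true.
  13. (t \/ q \/ ~u) — q is true.
  14. (~q \/ u \/ ~s) — ~s is true.
  15. (~v \/ p \/ r) — ~v is true.
  16. (s \/ ~v \/ p) — ~v is true.
  17. (t \/ ~q \/ v) — t is true.
  18. (~p \/ r \/ t) — r is true.
  19. (~v \/ ~s \/ ~u) — ~v is true.
  20. (~s \/ ~q) — ~s is true.
  21. (~s \/ v) — ~s is true.
  22. (~s \/ u \/ ~r) — ~s is true.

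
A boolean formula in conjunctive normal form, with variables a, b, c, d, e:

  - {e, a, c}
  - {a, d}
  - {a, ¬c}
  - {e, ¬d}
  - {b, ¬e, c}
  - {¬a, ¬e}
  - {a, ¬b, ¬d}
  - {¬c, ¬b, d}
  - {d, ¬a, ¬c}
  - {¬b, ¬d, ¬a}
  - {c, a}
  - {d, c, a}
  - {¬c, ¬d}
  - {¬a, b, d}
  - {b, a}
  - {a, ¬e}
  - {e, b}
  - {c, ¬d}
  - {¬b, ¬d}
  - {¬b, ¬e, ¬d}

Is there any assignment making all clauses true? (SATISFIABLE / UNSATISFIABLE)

SATISFIABLE

Try a = True.
  then e is forced to False.
  then d is forced to False.
  then c is forced to False.
  then b is forced to True.
Every clause has at least one true literal under this assignment.
So a=T, b=T, c=F, d=F, e=F is a satisfying assignment.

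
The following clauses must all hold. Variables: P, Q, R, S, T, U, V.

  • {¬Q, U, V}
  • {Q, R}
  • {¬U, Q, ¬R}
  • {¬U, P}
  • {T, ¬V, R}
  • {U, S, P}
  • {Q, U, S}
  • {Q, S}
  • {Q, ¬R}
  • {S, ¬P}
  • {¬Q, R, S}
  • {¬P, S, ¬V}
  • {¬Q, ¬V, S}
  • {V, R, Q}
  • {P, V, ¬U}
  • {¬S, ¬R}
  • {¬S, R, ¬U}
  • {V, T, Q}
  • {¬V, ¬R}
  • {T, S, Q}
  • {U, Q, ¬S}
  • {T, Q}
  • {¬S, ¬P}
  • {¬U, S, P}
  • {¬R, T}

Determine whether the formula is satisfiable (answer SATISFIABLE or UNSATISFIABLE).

SATISFIABLE

Pure literal: T appears only positively; assign T = True.
Branch on P: take P = False.
  then U is forced to False.
  then S is forced to True.
  then R is forced to False.
  then Q is forced to True.
  then V is forced to True.
So P=False, Q=True, R=False, S=True, T=True, U=False, V=True is a satisfying assignment.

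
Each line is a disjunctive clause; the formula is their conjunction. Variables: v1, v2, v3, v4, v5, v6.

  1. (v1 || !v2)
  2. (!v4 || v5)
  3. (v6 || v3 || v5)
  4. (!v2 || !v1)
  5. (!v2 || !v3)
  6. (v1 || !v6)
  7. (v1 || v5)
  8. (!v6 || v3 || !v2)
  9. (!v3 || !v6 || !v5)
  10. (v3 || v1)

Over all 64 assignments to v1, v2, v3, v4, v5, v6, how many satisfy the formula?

11

Split on v1, then v3.
  v1=1, v3=1: remaining (v2,v4,v5,v6) ∈ {(0,0,0,0); (0,0,0,1); (0,0,1,0); (0,1,1,0)} — 4.
  v1=1, v3=0: 5 of the 16 assignments to (v2,v4,v5,v6) work.
  v1=0, v3=1: remaining (v2,v4,v5,v6) ∈ {(0,0,1,0); (0,1,1,0)} — 2.
  v1=0, v3=0: a clause becomes empty — 0.
Total: 4 + 5 + 2 + 0 = 11.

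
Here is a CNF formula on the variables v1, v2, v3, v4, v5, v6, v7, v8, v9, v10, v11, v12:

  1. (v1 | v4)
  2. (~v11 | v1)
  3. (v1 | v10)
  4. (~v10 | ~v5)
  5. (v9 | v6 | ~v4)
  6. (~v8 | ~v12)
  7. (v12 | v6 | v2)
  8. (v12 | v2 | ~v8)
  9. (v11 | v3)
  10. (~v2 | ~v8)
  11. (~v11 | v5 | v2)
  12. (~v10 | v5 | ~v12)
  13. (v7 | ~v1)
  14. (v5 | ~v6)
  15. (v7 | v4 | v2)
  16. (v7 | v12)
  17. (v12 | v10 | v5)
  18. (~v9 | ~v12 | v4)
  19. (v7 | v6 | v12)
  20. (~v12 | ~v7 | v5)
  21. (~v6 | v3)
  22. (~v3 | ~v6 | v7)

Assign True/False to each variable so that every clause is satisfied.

v1=True, v2=True, v3=True, v4=True, v5=True, v6=True, v7=True, v8=False, v9=False, v10=False, v11=False, v12=False

Check each clause:
  1. (v4 | v1) — v1 is true.
  2. (~v11 | v1) — v1 is true.
  3. (v1 | v10) — v1 is true.
  4. (~v5 | ~v10) — ~v10 is true.
  5. (v6 | ~v4 | v9) — v6 is true.
  6. (~v12 | ~v8) — ~v8 is true.
  7. (v6 | v2 | v12) — v2 is true.
  8. (v12 | v2 | ~v8) — ~v8 is true.
  9. (v3 | v11) — v3 is true.
  10. (~v8 | ~v2) — ~v8 is true.
  11. (~v11 | v2 | v5) — v2 is true.
  12. (~v12 | v5 | ~v10) — ~v12 is true.
  13. (v7 | ~v1) — v7 is true.
  14. (~v6 | v5) — v5 is true.
  15. (v7 | v2 | v4) — v2 is true.
  16. (v7 | v12) — v7 is true.
  17. (v10 | v12 | v5) — v5 is true.
  18. (v4 | ~v12 | ~v9) — ~v12 is true.
  19. (v6 | v7 | v12) — v6 is true.
  20. (v5 | ~v12 | ~v7) — ~v12 is true.
  21. (v3 | ~v6) — v3 is true.
  22. (v7 | ~v6 | ~v3) — v7 is true.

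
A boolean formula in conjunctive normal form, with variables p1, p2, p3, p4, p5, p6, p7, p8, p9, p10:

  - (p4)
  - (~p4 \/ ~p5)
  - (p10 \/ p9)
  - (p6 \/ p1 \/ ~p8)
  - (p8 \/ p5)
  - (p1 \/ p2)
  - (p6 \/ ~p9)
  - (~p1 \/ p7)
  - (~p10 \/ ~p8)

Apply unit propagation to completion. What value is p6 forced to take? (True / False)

True

(p4) stands alone — p4 = True.
(~p4 \/ ~p5): since p4 = True, the clause reduces to (~p5). p5 = False.
(p8 \/ p5): since p5 = False, the clause reduces to (p8). p8 = True.
In (~p10 \/ ~p8), ~p8 is now false; ~p10 must hold, so p10 = False.
From (p9 \/ p10) and p10 = False: p9 = True.
(~p9 \/ p6) with p9 = True leaves only p6, so p6 = True.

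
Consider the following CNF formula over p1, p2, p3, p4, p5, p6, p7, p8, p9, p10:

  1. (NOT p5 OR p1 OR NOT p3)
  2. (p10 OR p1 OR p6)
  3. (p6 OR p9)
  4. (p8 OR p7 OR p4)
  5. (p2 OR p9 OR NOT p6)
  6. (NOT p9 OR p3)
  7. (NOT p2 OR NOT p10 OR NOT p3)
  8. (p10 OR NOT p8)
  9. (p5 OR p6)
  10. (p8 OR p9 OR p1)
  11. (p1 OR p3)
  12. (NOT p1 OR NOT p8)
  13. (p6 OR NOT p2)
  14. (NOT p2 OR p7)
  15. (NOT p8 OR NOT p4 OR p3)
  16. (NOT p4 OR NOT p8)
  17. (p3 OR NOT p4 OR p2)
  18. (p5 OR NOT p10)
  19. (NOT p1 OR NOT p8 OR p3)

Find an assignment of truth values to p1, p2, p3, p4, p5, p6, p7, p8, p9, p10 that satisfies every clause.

p1=True, p2=False, p3=True, p4=True, p5=True, p6=True, p7=True, p8=False, p9=True, p10=False

Pure literal: p7 appears only positively; assign p7 = True.
Branch on p1: take p1 = True.
  then p8 is forced to False.
For the remaining variables, p2 = False, p3 = True, p4 = True, p5 = True, p6 = True, p9 = True, p10 = False works.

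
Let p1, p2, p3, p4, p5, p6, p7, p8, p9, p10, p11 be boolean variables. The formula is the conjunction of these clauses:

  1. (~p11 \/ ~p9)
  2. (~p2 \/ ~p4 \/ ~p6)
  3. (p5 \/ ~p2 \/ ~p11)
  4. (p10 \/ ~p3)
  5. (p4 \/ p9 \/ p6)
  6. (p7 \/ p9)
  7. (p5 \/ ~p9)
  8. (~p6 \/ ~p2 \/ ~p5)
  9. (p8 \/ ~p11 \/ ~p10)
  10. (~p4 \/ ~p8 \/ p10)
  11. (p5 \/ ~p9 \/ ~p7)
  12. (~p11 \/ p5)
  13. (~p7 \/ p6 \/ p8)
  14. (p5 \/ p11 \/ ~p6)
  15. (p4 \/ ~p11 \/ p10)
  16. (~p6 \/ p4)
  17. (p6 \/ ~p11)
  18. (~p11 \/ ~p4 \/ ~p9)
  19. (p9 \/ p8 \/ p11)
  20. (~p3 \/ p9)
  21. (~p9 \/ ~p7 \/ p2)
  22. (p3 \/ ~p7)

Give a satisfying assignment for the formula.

p1 = True, p2 = True, p3 = True, p4 = False, p5 = True, p6 = False, p7 = False, p8 = True, p9 = True, p10 = True, p11 = False

Check each clause:
  1. (~p11 \/ ~p9) — ~p11 is true.
  2. (~p2 \/ ~p4 \/ ~p6) — ~p6 is true.
  3. (p5 \/ ~p11 \/ ~p2) — ~p11 is true.
  4. (p10 \/ ~p3) — p10 is true.
  5. (p6 \/ p9 \/ p4) — p9 is true.
  6. (p7 \/ p9) — p9 is true.
  7. (p5 \/ ~p9) — p5 is true.
  8. (~p2 \/ ~p5 \/ ~p6) — ~p6 is true.
  9. (~p11 \/ p8 \/ ~p10) — p8 is true.
  10. (~p8 \/ ~p4 \/ p10) — p10 is true.
  11. (p5 \/ ~p9 \/ ~p7) — ~p7 is true.
  12. (~p11 \/ p5) — ~p11 is true.
  13. (p8 \/ ~p7 \/ p6) — p8 is true.
  14. (~p6 \/ p11 \/ p5) — ~p6 is true.
  15. (p4 \/ ~p11 \/ p10) — p10 is true.
  16. (~p6 \/ p4) — ~p6 is true.
  17. (p6 \/ ~p11) — ~p11 is true.
  18. (~p4 \/ ~p11 \/ ~p9) — ~p4 is true.
  19. (p9 \/ p8 \/ p11) — p8 is true.
  20. (~p3 \/ p9) — p9 is true.
  21. (~p9 \/ ~p7 \/ p2) — ~p7 is true.
  22. (~p7 \/ p3) — ~p7 is true.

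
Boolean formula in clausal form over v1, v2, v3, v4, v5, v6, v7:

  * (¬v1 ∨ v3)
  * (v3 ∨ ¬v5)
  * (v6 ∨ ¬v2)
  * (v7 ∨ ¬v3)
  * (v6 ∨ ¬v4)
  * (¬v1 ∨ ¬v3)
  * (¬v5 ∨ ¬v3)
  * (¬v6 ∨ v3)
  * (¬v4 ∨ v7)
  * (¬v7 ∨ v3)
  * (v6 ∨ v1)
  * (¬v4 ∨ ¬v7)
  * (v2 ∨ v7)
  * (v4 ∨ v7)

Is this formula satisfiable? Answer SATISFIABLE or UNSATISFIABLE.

v5 occurs only negated in the remaining clauses — set v5 = False.
Try v1 = False.
  then v6 is forced to True.
  then v3 is forced to True.
  then v7 is forced to True.
  then v4 is forced to False.
v2 is now unconstrained; take v2 = False.
So v1 = False, v2 = False, v3 = True, v4 = False, v5 = False, v6 = True, v7 = True is a satisfying assignment.

SATISFIABLE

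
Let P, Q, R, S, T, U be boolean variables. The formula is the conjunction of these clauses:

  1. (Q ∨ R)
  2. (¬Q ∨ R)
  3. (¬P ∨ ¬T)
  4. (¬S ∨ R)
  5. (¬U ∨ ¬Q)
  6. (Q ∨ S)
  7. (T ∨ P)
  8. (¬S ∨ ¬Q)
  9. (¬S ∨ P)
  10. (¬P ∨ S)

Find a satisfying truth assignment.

Pure literal: R appears only positively; assign R = True.
U occurs only negated in the remaining clauses — set U = False.
Try P = False.
  then T is forced to True.
  then S is forced to False.
  then Q is forced to True.
Every clause has at least one true literal under this assignment.
Check each clause:
  1. (R ∨ Q) — Q is true.
  2. (R ∨ ¬Q) — R is true.
  3. (¬T ∨ ¬P) — ¬P is true.
  4. (¬S ∨ R) — R is true.
  5. (¬U ∨ ¬Q) — ¬U is true.
  6. (Q ∨ S) — Q is true.
  7. (P ∨ T) — T is true.
  8. (¬Q ∨ ¬S) — ¬S is true.
  9. (P ∨ ¬S) — ¬S is true.
  10. (¬P ∨ S) — ¬P is true.

P = 0, Q = 1, R = 1, S = 0, T = 1, U = 0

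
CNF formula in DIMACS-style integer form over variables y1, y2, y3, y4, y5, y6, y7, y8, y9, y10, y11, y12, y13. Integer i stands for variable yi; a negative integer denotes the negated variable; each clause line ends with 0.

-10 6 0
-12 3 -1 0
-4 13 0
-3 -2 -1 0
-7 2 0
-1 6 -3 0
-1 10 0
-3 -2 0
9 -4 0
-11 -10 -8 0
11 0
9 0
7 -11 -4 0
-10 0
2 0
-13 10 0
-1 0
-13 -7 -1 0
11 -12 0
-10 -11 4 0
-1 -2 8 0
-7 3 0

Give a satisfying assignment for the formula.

(y11) is a unit clause, so y11 = True.
The clause (y9) is unit: y9 must be True.
(!y10) is a unit clause, so y10 = False.
(!y1) is a unit clause, so y1 = False.
Unit propagation: (y2) forces y2 = True.
Unit propagation: (!y3) forces y3 = False.
The clause (!y13) is unit: y13 must be False.
(!y4) is a unit clause, so y4 = False.
Unit propagation: (!y7) forces y7 = False.
y5, y6, y8, y12 are now unconstrained; take y5 = False, y6 = True, y8 = True, y12 = False.
Every clause has at least one true literal under this assignment.
Check each clause:
  1. (y6 || !y10) — y6 is true.
  2. (!y12 || y3 || !y1) — !y12 is true.
  3. (!y4 || y13) — !y4 is true.
  4. (!y2 || !y3 || !y1) — !y3 is true.
  5. (y2 || !y7) — !y7 is true.
  6. (y6 || !y1 || !y3) — !y3 is true.
  7. (!y1 || y10) — !y1 is true.
  8. (!y2 || !y3) — !y3 is true.
  9. (y9 || !y4) — y9 is true.
  10. (!y11 || !y8 || !y10) — !y10 is true.
  11. (y11) — y11 is true.
  12. (y9) — y9 is true.
  13. (!y4 || y7 || !y11) — !y4 is true.
  14. (!y10) — !y10 is true.
  15. (y2) — y2 is true.
  16. (!y13 || y10) — !y13 is true.
  17. (!y1) — !y1 is true.
  18. (!y13 || !y7 || !y1) — !y7 is true.
  19. (!y12 || y11) — y11 is true.
  20. (!y10 || y4 || !y11) — !y10 is true.
  21. (y8 || !y2 || !y1) — y8 is true.
  22. (y3 || !y7) — !y7 is true.

y1=False  y2=True  y3=False  y4=False  y5=False  y6=True  y7=False  y8=True  y9=True  y10=False  y11=True  y12=False  y13=False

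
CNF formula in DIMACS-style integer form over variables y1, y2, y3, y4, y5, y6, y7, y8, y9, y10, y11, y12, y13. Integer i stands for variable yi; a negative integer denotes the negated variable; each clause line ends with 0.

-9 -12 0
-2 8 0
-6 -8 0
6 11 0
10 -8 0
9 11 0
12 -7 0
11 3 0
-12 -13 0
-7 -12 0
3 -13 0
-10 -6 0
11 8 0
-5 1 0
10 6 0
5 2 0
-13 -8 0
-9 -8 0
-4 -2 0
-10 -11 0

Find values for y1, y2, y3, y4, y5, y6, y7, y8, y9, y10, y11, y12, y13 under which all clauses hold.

y1 occurs only positively in the remaining clauses — set y1 = True.
y3 occurs only positively in the remaining clauses — set y3 = True.
Branch on y2: take y2 = False.
  then y5 is forced to True.
The remaining clauses are satisfied by y4 = False, y6 = True, y7 = False, y8 = False, y9 = False, y10 = False, y11 = True, y12 = True, y13 = False.
Every clause has at least one true literal under this assignment.

y1=1, y2=0, y3=1, y4=0, y5=1, y6=1, y7=0, y8=0, y9=0, y10=0, y11=1, y12=1, y13=0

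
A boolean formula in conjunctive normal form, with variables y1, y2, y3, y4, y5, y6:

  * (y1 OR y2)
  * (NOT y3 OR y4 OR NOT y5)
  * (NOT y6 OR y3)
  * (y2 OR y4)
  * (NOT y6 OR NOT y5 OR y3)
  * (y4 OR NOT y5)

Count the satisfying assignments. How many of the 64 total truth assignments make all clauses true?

24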